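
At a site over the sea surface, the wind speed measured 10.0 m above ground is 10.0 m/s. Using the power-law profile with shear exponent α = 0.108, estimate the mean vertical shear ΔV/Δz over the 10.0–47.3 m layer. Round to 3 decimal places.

0.049 m/s/m

Power law: V₂ = V₁ · (z₂/z₁)^α = 10.0 × (4.7300)^0.108 = 11.8273 m/s
ΔV/Δz = (11.8273 − 10.0)/(47.3 − 10.0) = 1.8273/37.3000 = 0.04899 m/s/m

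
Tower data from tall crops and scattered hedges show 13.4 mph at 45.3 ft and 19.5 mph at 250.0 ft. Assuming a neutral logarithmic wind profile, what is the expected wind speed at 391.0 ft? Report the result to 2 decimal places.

Log law: V ∝ ln(z/z₀). From the pair, with r = V₁/V₂ = 0.68718,
ln z₀ = (ln z₁ − r·ln z₂)/(1 − r) = (3.8133 − 0.68718×5.5215)/0.31282 = 0.0610 → z₀ = 1.063 ft
V₃ = V₁ · ln(z₃/z₀)/ln(z₁/z₀) = 13.4 × 5.9077/3.7523 = 21.0972 mph

21.10 mph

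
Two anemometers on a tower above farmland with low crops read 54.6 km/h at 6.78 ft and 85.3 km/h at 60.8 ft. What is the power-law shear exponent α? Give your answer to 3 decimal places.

α ≈ 0.203

Power law: V₂/V₁ = (z₂/z₁)^α ⇒ α = ln(V₂/V₁) / ln(z₂/z₁)
α = ln(85.3/54.6) / ln(60.8/6.78) = ln(1.5623) / ln(8.9676)
  = 0.44614 / 2.19361 = 0.20338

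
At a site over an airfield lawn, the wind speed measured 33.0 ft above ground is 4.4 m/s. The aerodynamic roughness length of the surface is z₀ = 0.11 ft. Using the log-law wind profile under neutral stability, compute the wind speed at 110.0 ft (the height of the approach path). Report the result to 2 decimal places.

5.33 m/s

Log law: V(z) ∝ ln(z/z₀), so V₂/V₁ = ln(z₂/z₀) / ln(z₁/z₀).
ln(110.0/0.11) = 6.9078, ln(33.0/0.11) = 5.7038
V₂ = 4.4 × 6.9078/5.7038 = 4.4 × 1.2111 = 5.3288 m/s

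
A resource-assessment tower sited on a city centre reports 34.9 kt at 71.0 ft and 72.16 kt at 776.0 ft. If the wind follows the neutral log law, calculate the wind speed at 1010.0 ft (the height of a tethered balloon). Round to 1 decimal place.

Log law: V ∝ ln(z/z₀). From the pair, with r = V₁/V₂ = 0.48365,
ln z₀ = (ln z₁ − r·ln z₂)/(1 − r) = (4.2627 − 0.48365×6.6542)/0.51635 = 2.0227 → z₀ = 7.559 ft
V₃ = V₁ · ln(z₃/z₀)/ln(z₁/z₀) = 34.9 × 4.8950/2.2400 = 76.2663 kt

76.3 kt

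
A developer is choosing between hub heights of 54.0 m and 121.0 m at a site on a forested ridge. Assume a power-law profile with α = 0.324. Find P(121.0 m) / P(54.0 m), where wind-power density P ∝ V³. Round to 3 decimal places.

2.191

Speed ratio: V_B/V_A = (z_B/z_A)^α = (121.0/54.0)^0.324 = (2.2407)^0.324 = 1.29875
Power-density ratio: P_B/P_A = (V_B/V_A)³ = (1.29875)³ = 2.19069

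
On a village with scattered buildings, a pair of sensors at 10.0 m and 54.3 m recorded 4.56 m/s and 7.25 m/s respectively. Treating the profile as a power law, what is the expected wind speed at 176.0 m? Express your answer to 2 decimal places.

First find α: α = ln(V₂/V₁)/ln(z₂/z₁) = ln(7.25/4.56)/ln(54.3/10.0) = 0.46368/1.69194 = 0.2741
Extrapolate from 54.3 m to 176.0 m: V₃ = 7.25 × (176.0/54.3)^0.2741 = 7.25 × 1.3803 = 10.0069 m/s

10.01 m/s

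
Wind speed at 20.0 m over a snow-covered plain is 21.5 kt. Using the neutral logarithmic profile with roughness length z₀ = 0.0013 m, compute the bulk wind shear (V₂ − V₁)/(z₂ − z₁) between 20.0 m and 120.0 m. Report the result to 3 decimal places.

Log law: V₂ = V₁ · ln(z₂/z₀)/ln(z₁/z₀) = 21.5 × 11.4329/9.6411 = 25.4957 kt
ΔV/Δz = (25.4957 − 21.5)/(120.0 − 20.0) = 3.9957/100.0000 = 0.03996 kt/m

0.040 kt/m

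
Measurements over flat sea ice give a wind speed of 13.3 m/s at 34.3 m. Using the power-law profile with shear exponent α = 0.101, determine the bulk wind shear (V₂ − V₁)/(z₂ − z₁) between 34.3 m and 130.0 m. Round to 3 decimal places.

Power law: V₂ = V₁ · (z₂/z₁)^α = 13.3 × (3.7901)^0.101 = 15.2158 m/s
ΔV/Δz = (15.2158 − 13.3)/(130.0 − 34.3) = 1.9158/95.7000 = 0.02002 m/s/m

0.020 m/s/m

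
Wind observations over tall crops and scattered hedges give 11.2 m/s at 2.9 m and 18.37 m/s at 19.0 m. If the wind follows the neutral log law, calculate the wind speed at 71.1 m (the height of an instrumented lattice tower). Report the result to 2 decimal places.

23.40 m/s

Log law: V ∝ ln(z/z₀). From the pair, with r = V₁/V₂ = 0.60969,
ln z₀ = (ln z₁ − r·ln z₂)/(1 − r) = (1.0647 − 0.60969×2.9444)/0.39031 = -1.8715 → z₀ = 0.1539 m
V₃ = V₁ · ln(z₃/z₀)/ln(z₁/z₀) = 11.2 × 6.1356/2.9363 = 23.4036 m/s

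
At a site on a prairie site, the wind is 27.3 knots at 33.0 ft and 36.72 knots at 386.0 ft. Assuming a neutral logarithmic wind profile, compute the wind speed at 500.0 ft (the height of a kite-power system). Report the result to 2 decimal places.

Log law: V ∝ ln(z/z₀). From the pair, with r = V₁/V₂ = 0.74346,
ln z₀ = (ln z₁ − r·ln z₂)/(1 − r) = (3.4965 − 0.74346×5.9558)/0.25654 = -3.6308 → z₀ = 0.02649 ft
V₃ = V₁ · ln(z₃/z₀)/ln(z₁/z₀) = 27.3 × 9.8455/7.1274 = 37.7112 knots

37.71 knots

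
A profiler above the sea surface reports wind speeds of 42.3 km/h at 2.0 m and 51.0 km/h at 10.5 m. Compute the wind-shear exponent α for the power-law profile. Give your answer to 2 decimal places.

Power law: V₂/V₁ = (z₂/z₁)^α ⇒ α = ln(V₂/V₁) / ln(z₂/z₁)
α = ln(51.0/42.3) / ln(10.5/2.0) = ln(1.2057) / ln(5.2500)
  = 0.18704 / 1.65823 = 0.11279

α ≈ 0.11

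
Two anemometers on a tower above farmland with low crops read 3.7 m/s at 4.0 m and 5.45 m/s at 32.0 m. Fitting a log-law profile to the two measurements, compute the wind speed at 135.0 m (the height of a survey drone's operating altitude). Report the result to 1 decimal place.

6.7 m/s

Log law: V ∝ ln(z/z₀). From the pair, with r = V₁/V₂ = 0.67890,
ln z₀ = (ln z₁ − r·ln z₂)/(1 − r) = (1.3863 − 0.67890×3.4657)/0.32110 = -3.0102 → z₀ = 0.04928 m
V₃ = V₁ · ln(z₃/z₀)/ln(z₁/z₀) = 3.7 × 7.9155/4.3965 = 6.6615 m/s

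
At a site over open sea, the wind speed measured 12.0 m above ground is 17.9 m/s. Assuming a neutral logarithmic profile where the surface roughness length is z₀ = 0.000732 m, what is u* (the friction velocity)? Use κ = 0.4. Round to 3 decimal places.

Log law: V(z) = (u*/κ) · ln(z/z₀) ⇒ u* = κ · V / ln(z/z₀)
u* = 0.4 × 17.9 / ln(12.0/0.000732) = 0.4 × 17.9 / 9.7046
   = 7.1600 / 9.7046 = 0.7378 m/s

u* ≈ 0.738 m/s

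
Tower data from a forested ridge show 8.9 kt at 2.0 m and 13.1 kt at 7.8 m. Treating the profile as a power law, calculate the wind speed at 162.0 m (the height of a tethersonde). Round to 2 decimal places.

First find α: α = ln(V₂/V₁)/ln(z₂/z₁) = ln(13.1/8.9)/ln(7.8/2.0) = 0.38656/1.36098 = 0.2840
Extrapolate from 7.8 m to 162.0 m: V₃ = 13.1 × (162.0/7.8)^0.2840 = 13.1 × 2.3670 = 31.0071 kt

31.01 kt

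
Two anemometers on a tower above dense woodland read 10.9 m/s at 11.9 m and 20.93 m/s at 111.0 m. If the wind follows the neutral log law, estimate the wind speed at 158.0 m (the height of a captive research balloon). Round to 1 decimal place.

22.5 m/s

Log law: V ∝ ln(z/z₀). From the pair, with r = V₁/V₂ = 0.52078,
ln z₀ = (ln z₁ − r·ln z₂)/(1 − r) = (2.4765 − 0.52078×4.7095)/0.47922 = 0.0499 → z₀ = 1.051 m
V₃ = V₁ · ln(z₃/z₀)/ln(z₁/z₀) = 10.9 × 5.0127/2.4267 = 22.5159 m/s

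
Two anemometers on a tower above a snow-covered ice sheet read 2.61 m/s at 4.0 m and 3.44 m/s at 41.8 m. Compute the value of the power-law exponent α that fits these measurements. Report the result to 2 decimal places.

α ≈ 0.12

Power law: V₂/V₁ = (z₂/z₁)^α ⇒ α = ln(V₂/V₁) / ln(z₂/z₁)
α = ln(3.44/2.61) / ln(41.8/4.0) = ln(1.3180) / ln(10.4500)
  = 0.27612 / 2.34660 = 0.11767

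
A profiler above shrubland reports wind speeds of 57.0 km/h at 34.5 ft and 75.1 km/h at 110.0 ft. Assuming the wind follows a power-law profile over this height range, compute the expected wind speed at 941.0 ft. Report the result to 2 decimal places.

First find α: α = ln(V₂/V₁)/ln(z₂/z₁) = ln(75.1/57.0)/ln(110.0/34.5) = 0.27577/1.15952 = 0.2378
Extrapolate from 110.0 ft to 941.0 ft: V₃ = 75.1 × (941.0/110.0)^0.2378 = 75.1 × 1.6661 = 125.1252 km/h

125.13 km/h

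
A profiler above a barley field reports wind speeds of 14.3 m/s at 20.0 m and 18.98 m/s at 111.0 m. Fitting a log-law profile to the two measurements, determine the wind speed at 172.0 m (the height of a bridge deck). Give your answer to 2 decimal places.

20.18 m/s

Log law: V ∝ ln(z/z₀). From the pair, with r = V₁/V₂ = 0.75342,
ln z₀ = (ln z₁ − r·ln z₂)/(1 − r) = (2.9957 − 0.75342×4.7095)/0.24658 = -2.2409 → z₀ = 0.1064 m
V₃ = V₁ · ln(z₃/z₀)/ln(z₁/z₀) = 14.3 × 7.3884/5.2366 = 20.1760 m/s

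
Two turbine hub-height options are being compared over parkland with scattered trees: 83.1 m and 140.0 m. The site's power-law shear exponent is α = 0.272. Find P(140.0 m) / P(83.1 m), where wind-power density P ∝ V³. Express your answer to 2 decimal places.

Speed ratio: V_B/V_A = (z_B/z_A)^α = (140.0/83.1)^0.272 = (1.6847)^0.272 = 1.15243
Power-density ratio: P_B/P_A = (V_B/V_A)³ = (1.15243)³ = 1.53054

1.53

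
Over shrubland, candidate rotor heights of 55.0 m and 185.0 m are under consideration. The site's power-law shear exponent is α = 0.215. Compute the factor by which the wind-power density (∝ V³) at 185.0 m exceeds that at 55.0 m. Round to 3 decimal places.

2.187

Speed ratio: V_B/V_A = (z_B/z_A)^α = (185.0/55.0)^0.215 = (3.3636)^0.215 = 1.29797
Power-density ratio: P_B/P_A = (V_B/V_A)³ = (1.29797)³ = 2.18671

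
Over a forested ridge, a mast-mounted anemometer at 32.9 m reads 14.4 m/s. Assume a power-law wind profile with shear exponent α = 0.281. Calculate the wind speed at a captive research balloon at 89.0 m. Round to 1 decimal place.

19.0 m/s

Power-law profile: V₂ = V₁ · (z₂/z₁)^α
V₂ = 14.4 × (89.0/32.9)^0.281 = 14.4 × (2.7052)^0.281
    = 14.4 × 1.3227 = 19.0462 m/s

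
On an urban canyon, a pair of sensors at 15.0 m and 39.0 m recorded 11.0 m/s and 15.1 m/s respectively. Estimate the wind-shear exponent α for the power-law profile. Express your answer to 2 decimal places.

Power law: V₂/V₁ = (z₂/z₁)^α ⇒ α = ln(V₂/V₁) / ln(z₂/z₁)
α = ln(15.1/11.0) / ln(39.0/15.0) = ln(1.3727) / ln(2.6000)
  = 0.31680 / 0.95551 = 0.33155

α ≈ 0.33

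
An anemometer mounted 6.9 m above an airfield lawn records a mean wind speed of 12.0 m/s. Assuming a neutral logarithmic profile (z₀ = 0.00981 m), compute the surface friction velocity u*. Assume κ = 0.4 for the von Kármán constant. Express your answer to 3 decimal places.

u* ≈ 0.732 m/s

Log law: V(z) = (u*/κ) · ln(z/z₀) ⇒ u* = κ · V / ln(z/z₀)
u* = 0.4 × 12.0 / ln(6.9/0.00981) = 0.4 × 12.0 / 6.5559
   = 4.8000 / 6.5559 = 0.7322 m/s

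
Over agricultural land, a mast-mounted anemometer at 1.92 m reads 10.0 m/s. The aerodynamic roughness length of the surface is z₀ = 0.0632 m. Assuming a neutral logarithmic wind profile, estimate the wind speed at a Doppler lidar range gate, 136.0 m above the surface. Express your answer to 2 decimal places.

22.48 m/s

Log law: V(z) ∝ ln(z/z₀), so V₂/V₁ = ln(z₂/z₀) / ln(z₁/z₀).
ln(136.0/0.0632) = 7.6741, ln(1.92/0.0632) = 3.4138
V₂ = 10.0 × 7.6741/3.4138 = 10.0 × 2.2480 = 22.4798 m/s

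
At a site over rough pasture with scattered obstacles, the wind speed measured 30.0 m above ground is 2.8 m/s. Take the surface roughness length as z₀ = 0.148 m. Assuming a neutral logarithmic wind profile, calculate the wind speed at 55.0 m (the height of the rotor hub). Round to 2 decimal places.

Log law: V(z) ∝ ln(z/z₀), so V₂/V₁ = ln(z₂/z₀) / ln(z₁/z₀).
ln(55.0/0.148) = 5.9179, ln(30.0/0.148) = 5.3117
V₂ = 2.8 × 5.9179/5.3117 = 2.8 × 1.1141 = 3.1195 m/s

3.12 m/s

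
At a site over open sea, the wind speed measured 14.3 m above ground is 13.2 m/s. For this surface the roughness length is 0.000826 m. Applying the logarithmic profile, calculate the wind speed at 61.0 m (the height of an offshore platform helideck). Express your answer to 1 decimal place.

15.2 m/s

Log law: V(z) ∝ ln(z/z₀), so V₂/V₁ = ln(z₂/z₀) / ln(z₁/z₀).
ln(61.0/0.000826) = 11.2098, ln(14.3/0.000826) = 9.7592
V₂ = 13.2 × 11.2098/9.7592 = 13.2 × 1.1486 = 15.1621 m/s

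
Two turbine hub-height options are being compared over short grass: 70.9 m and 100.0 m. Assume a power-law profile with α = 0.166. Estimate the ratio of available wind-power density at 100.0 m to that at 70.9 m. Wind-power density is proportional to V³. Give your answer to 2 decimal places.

1.19

Speed ratio: V_B/V_A = (z_B/z_A)^α = (100.0/70.9)^0.166 = (1.4104)^0.166 = 1.05875
Power-density ratio: P_B/P_A = (V_B/V_A)³ = (1.05875)³ = 1.18680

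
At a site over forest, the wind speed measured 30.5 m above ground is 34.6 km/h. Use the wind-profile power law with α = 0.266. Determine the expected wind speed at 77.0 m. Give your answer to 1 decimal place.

44.3 km/h

Power-law profile: V₂ = V₁ · (z₂/z₁)^α
V₂ = 34.6 × (77.0/30.5)^0.266 = 34.6 × (2.5246)^0.266
    = 34.6 × 1.2793 = 44.2648 km/h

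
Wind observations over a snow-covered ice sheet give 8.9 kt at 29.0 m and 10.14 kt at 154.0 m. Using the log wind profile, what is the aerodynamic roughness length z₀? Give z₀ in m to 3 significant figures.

Log law: V(z) ∝ ln(z/z₀). With r = V₁/V₂ = 8.9/10.14 = 0.87771,
r · ln(z₂/z₀) = ln(z₁/z₀) ⇒ ln z₀ = (ln z₁ − r·ln z₂)/(1 − r)
ln z₀ = (3.36730 − 0.87771×5.03695) / 0.12229 = -8.6165
z₀ = exp(-8.6165) = 0.0001811 m

z₀ ≈ 0.000181 m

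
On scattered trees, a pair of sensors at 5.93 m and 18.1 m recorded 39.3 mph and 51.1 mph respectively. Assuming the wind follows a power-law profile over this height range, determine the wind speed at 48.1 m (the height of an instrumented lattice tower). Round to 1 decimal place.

64.3 mph

First find α: α = ln(V₂/V₁)/ln(z₂/z₁) = ln(51.1/39.3)/ln(18.1/5.93) = 0.26256/1.11589 = 0.2353
Extrapolate from 18.1 m to 48.1 m: V₃ = 51.1 × (48.1/18.1)^0.2353 = 51.1 × 1.2586 = 64.3124 mph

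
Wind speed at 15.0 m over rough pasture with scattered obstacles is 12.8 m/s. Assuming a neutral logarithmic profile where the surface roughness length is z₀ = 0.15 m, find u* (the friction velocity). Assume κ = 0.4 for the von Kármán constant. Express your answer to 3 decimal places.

Log law: V(z) = (u*/κ) · ln(z/z₀) ⇒ u* = κ · V / ln(z/z₀)
u* = 0.4 × 12.8 / ln(15.0/0.15) = 0.4 × 12.8 / 4.6052
   = 5.1200 / 4.6052 = 1.1118 m/s

u* ≈ 1.112 m/s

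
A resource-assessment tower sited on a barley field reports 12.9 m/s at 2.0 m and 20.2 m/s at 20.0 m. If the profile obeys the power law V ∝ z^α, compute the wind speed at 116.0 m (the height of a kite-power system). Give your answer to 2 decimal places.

28.45 m/s

First find α: α = ln(V₂/V₁)/ln(z₂/z₁) = ln(20.2/12.9)/ln(20.0/2.0) = 0.44846/2.30259 = 0.1948
Extrapolate from 20.0 m to 116.0 m: V₃ = 20.2 × (116.0/20.0)^0.1948 = 20.2 × 1.4083 = 28.4471 m/s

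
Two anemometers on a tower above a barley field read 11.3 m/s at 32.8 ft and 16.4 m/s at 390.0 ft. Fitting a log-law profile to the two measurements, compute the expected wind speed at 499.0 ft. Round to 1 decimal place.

16.9 m/s

Log law: V ∝ ln(z/z₀). From the pair, with r = V₁/V₂ = 0.68902,
ln z₀ = (ln z₁ − r·ln z₂)/(1 − r) = (3.4904 − 0.68902×5.9661)/0.31098 = -1.9950 → z₀ = 0.1360 ft
V₃ = V₁ · ln(z₃/z₀)/ln(z₁/z₀) = 11.3 × 8.2076/5.4854 = 16.9077 m/s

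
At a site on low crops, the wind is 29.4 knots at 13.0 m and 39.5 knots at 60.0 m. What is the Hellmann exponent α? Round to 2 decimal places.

α ≈ 0.19

Power law: V₂/V₁ = (z₂/z₁)^α ⇒ α = ln(V₂/V₁) / ln(z₂/z₁)
α = ln(39.5/29.4) / ln(60.0/13.0) = ln(1.3435) / ln(4.6154)
  = 0.29531 / 1.52940 = 0.19309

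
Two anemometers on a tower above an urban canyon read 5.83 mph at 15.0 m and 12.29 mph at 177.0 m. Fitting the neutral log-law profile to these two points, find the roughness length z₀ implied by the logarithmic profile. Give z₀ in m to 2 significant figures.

z₀ ≈ 1.6 m

Log law: V(z) ∝ ln(z/z₀). With r = V₁/V₂ = 5.83/12.29 = 0.47437,
r · ln(z₂/z₀) = ln(z₁/z₀) ⇒ ln z₀ = (ln z₁ − r·ln z₂)/(1 − r)
ln z₀ = (2.70805 − 0.47437×5.17615) / 0.52563 = 0.4806
z₀ = exp(0.4806) = 1.617 m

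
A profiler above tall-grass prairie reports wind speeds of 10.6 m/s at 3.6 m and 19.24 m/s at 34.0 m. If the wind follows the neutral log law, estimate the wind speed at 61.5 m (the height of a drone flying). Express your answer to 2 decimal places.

21.52 m/s

Log law: V ∝ ln(z/z₀). From the pair, with r = V₁/V₂ = 0.55094,
ln z₀ = (ln z₁ − r·ln z₂)/(1 − r) = (1.2809 − 0.55094×3.5264)/0.44906 = -1.4739 → z₀ = 0.2290 m
V₃ = V₁ · ln(z₃/z₀)/ln(z₁/z₀) = 10.6 × 5.5929/2.7548 = 21.5205 m/s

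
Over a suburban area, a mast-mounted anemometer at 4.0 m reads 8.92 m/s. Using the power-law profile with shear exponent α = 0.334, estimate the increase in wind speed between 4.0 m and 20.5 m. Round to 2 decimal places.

Power law: V₂ = V₁ · (z₂/z₁)^α = 8.92 × (5.1250)^0.334 = 15.3958 m/s
ΔV = 15.3958 − 8.92 = 6.4758 m/s

6.48 m/s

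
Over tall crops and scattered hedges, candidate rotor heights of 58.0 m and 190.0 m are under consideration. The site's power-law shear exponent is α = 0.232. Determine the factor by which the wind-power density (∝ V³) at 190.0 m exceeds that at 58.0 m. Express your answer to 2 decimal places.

Speed ratio: V_B/V_A = (z_B/z_A)^α = (190.0/58.0)^0.232 = (3.2759)^0.232 = 1.31691
Power-density ratio: P_B/P_A = (V_B/V_A)³ = (1.31691)³ = 2.28384

2.28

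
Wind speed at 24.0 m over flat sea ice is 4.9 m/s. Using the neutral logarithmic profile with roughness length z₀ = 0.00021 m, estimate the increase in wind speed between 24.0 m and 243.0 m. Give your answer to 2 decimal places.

Log law: V₂ = V₁ · ln(z₂/z₀)/ln(z₁/z₀) = 4.9 × 13.9615/11.6465 = 5.8740 m/s
ΔV = 5.8740 − 4.9 = 0.9740 m/s

0.97 m/s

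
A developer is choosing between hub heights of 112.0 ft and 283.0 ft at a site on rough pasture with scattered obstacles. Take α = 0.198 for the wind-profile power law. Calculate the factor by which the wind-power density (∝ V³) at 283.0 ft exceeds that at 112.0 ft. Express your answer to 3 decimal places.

Speed ratio: V_B/V_A = (z_B/z_A)^α = (283.0/112.0)^0.198 = (2.5268)^0.198 = 1.20146
Power-density ratio: P_B/P_A = (V_B/V_A)³ = (1.20146)³ = 1.73431

1.734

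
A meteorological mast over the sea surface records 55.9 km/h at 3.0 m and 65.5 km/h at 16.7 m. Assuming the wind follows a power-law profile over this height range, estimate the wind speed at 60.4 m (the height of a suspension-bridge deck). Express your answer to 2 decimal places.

First find α: α = ln(V₂/V₁)/ln(z₂/z₁) = ln(65.5/55.9)/ln(16.7/3.0) = 0.15849/1.71680 = 0.0923
Extrapolate from 16.7 m to 60.4 m: V₃ = 65.5 × (60.4/16.7)^0.0923 = 65.5 × 1.1260 = 73.7535 km/h

73.75 km/h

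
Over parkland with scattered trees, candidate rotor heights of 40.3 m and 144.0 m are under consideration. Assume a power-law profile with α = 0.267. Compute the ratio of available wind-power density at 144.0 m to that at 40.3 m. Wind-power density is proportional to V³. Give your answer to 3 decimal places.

Speed ratio: V_B/V_A = (z_B/z_A)^α = (144.0/40.3)^0.267 = (3.5732)^0.267 = 1.40497
Power-density ratio: P_B/P_A = (V_B/V_A)³ = (1.40497)³ = 2.77331

2.773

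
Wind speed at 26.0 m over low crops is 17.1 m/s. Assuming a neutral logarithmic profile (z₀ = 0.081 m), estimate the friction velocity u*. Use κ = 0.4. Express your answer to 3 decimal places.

Log law: V(z) = (u*/κ) · ln(z/z₀) ⇒ u* = κ · V / ln(z/z₀)
u* = 0.4 × 17.1 / ln(26.0/0.081) = 0.4 × 17.1 / 5.7714
   = 6.8400 / 5.7714 = 1.1852 m/s

u* ≈ 1.185 m/s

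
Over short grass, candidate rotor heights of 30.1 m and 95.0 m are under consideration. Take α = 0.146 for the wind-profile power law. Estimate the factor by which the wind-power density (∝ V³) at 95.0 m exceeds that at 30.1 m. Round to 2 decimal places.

1.65

Speed ratio: V_B/V_A = (z_B/z_A)^α = (95.0/30.1)^0.146 = (3.1561)^0.146 = 1.18271
Power-density ratio: P_B/P_A = (V_B/V_A)³ = (1.18271)³ = 1.65436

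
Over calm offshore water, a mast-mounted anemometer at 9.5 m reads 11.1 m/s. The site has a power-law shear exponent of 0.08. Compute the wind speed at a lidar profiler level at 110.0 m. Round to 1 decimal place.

13.5 m/s

Power-law profile: V₂ = V₁ · (z₂/z₁)^α
V₂ = 11.1 × (110.0/9.5)^0.08 = 11.1 × (11.5789)^0.08
    = 11.1 × 1.2164 = 13.5026 m/s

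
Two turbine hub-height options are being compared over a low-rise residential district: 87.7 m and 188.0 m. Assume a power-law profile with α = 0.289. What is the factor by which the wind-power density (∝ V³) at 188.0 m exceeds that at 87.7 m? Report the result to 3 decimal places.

1.937

Speed ratio: V_B/V_A = (z_B/z_A)^α = (188.0/87.7)^0.289 = (2.1437)^0.289 = 1.24654
Power-density ratio: P_B/P_A = (V_B/V_A)³ = (1.24654)³ = 1.93693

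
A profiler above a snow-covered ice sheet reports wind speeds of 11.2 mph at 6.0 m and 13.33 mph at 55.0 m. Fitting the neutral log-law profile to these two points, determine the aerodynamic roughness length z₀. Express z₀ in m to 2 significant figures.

Log law: V(z) ∝ ln(z/z₀). With r = V₁/V₂ = 11.2/13.33 = 0.84021,
r · ln(z₂/z₀) = ln(z₁/z₀) ⇒ ln z₀ = (ln z₁ − r·ln z₂)/(1 − r)
ln z₀ = (1.79176 − 0.84021×4.00733) / 0.15979 = -9.8582
z₀ = exp(-9.8582) = 0.00005232 m

z₀ ≈ 0.000052 m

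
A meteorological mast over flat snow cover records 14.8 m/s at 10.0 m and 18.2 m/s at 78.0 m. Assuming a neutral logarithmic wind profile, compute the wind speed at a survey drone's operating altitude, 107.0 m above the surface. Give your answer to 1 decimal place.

18.7 m/s

Log law: V ∝ ln(z/z₀). From the pair, with r = V₁/V₂ = 0.81319,
ln z₀ = (ln z₁ − r·ln z₂)/(1 − r) = (2.3026 − 0.81319×4.3567)/0.18681 = -6.6389 → z₀ = 0.001308 m
V₃ = V₁ · ln(z₃/z₀)/ln(z₁/z₀) = 14.8 × 11.3117/8.9415 = 18.7232 m/s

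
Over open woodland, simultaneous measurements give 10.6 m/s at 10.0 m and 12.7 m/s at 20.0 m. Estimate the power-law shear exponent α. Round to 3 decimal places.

Power law: V₂/V₁ = (z₂/z₁)^α ⇒ α = ln(V₂/V₁) / ln(z₂/z₁)
α = ln(12.7/10.6) / ln(20.0/10.0) = ln(1.1981) / ln(2.0000)
  = 0.18075 / 0.69315 = 0.26076

α ≈ 0.261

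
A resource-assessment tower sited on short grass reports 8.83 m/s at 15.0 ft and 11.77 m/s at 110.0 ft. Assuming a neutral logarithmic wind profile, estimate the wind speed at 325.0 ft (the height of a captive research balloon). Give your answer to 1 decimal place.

Log law: V ∝ ln(z/z₀). From the pair, with r = V₁/V₂ = 0.75021,
ln z₀ = (ln z₁ − r·ln z₂)/(1 − r) = (2.7081 − 0.75021×4.7005)/0.24979 = -3.2760 → z₀ = 0.03778 ft
V₃ = V₁ · ln(z₃/z₀)/ln(z₁/z₀) = 8.83 × 9.0598/5.9841 = 13.3686 m/s

13.4 m/s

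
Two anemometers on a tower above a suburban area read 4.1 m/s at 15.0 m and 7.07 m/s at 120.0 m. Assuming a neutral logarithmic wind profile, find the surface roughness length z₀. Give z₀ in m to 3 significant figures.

z₀ ≈ 0.850 m

Log law: V(z) ∝ ln(z/z₀). With r = V₁/V₂ = 4.1/7.07 = 0.57992,
r · ln(z₂/z₀) = ln(z₁/z₀) ⇒ ln z₀ = (ln z₁ − r·ln z₂)/(1 − r)
ln z₀ = (2.70805 − 0.57992×4.78749) / 0.42008 = -0.1626
z₀ = exp(-0.1626) = 0.8500 m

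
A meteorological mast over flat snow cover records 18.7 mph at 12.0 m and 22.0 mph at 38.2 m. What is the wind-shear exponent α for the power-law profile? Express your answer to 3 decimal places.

α ≈ 0.140

Power law: V₂/V₁ = (z₂/z₁)^α ⇒ α = ln(V₂/V₁) / ln(z₂/z₁)
α = ln(22.0/18.7) / ln(38.2/12.0) = ln(1.1765) / ln(3.1833)
  = 0.16252 / 1.15793 = 0.14035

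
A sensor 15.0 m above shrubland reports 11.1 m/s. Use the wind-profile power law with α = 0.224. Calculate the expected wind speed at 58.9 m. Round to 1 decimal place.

Power-law profile: V₂ = V₁ · (z₂/z₁)^α
V₂ = 11.1 × (58.9/15.0)^0.224 = 11.1 × (3.9267)^0.224
    = 11.1 × 1.3585 = 15.0794 m/s

15.1 m/s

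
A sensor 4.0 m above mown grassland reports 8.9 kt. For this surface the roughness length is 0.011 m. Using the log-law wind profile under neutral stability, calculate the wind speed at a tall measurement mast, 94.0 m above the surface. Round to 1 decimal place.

Log law: V(z) ∝ ln(z/z₀), so V₂/V₁ = ln(z₂/z₀) / ln(z₁/z₀).
ln(94.0/0.011) = 9.0532, ln(4.0/0.011) = 5.8962
V₂ = 8.9 × 9.0532/5.8962 = 8.9 × 1.5354 = 13.6654 kt

13.7 kt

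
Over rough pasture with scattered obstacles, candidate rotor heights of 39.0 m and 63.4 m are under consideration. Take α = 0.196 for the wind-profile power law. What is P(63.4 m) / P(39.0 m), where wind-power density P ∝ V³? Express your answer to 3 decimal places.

Speed ratio: V_B/V_A = (z_B/z_A)^α = (63.4/39.0)^0.196 = (1.6256)^0.196 = 1.09992
Power-density ratio: P_B/P_A = (V_B/V_A)³ = (1.09992)³ = 1.33071

1.331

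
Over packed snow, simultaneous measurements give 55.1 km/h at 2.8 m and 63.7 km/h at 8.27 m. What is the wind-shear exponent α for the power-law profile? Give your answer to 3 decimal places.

Power law: V₂/V₁ = (z₂/z₁)^α ⇒ α = ln(V₂/V₁) / ln(z₂/z₁)
α = ln(63.7/55.1) / ln(8.27/2.8) = ln(1.1561) / ln(2.9536)
  = 0.14503 / 1.08302 = 0.13392

α ≈ 0.134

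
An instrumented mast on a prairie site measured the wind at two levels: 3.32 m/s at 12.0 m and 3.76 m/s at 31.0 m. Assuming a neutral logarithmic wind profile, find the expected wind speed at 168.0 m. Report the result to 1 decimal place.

4.5 m/s

Log law: V ∝ ln(z/z₀). From the pair, with r = V₁/V₂ = 0.88298,
ln z₀ = (ln z₁ − r·ln z₂)/(1 − r) = (2.4849 − 0.88298×3.4340)/0.11702 = -4.6763 → z₀ = 0.009313 m
V₃ = V₁ · ln(z₃/z₀)/ln(z₁/z₀) = 3.32 × 9.8003/7.1612 = 4.5435 m/s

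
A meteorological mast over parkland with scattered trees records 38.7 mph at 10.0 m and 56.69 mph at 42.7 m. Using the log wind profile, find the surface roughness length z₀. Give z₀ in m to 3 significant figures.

z₀ ≈ 0.440 m

Log law: V(z) ∝ ln(z/z₀). With r = V₁/V₂ = 38.7/56.69 = 0.68266,
r · ln(z₂/z₀) = ln(z₁/z₀) ⇒ ln z₀ = (ln z₁ − r·ln z₂)/(1 − r)
ln z₀ = (2.30259 − 0.68266×3.75420) / 0.31734 = -0.8201
z₀ = exp(-0.8201) = 0.4404 m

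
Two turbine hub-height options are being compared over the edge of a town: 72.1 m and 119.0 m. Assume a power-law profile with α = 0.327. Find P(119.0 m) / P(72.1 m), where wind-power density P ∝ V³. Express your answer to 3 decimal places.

Speed ratio: V_B/V_A = (z_B/z_A)^α = (119.0/72.1)^0.327 = (1.6505)^0.327 = 1.17804
Power-density ratio: P_B/P_A = (V_B/V_A)³ = (1.17804)³ = 1.63485

1.635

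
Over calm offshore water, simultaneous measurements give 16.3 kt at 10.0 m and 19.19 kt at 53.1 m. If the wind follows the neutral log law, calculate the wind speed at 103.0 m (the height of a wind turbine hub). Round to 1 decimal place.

20.3 kt

Log law: V ∝ ln(z/z₀). From the pair, with r = V₁/V₂ = 0.84940,
ln z₀ = (ln z₁ − r·ln z₂)/(1 − r) = (2.3026 − 0.84940×3.9722)/0.15060 = -7.1141 → z₀ = 0.0008135 m
V₃ = V₁ · ln(z₃/z₀)/ln(z₁/z₀) = 16.3 × 11.7489/9.4167 = 20.3369 kt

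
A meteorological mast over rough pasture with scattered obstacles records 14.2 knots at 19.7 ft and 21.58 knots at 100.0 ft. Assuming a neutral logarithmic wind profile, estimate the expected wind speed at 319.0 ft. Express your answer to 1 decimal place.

26.8 knots

Log law: V ∝ ln(z/z₀). From the pair, with r = V₁/V₂ = 0.65802,
ln z₀ = (ln z₁ − r·ln z₂)/(1 − r) = (2.9806 − 0.65802×4.6052)/0.34198 = -0.1452 → z₀ = 0.8648 ft
V₃ = V₁ · ln(z₃/z₀)/ln(z₁/z₀) = 14.2 × 5.9104/3.1258 = 26.8497 knots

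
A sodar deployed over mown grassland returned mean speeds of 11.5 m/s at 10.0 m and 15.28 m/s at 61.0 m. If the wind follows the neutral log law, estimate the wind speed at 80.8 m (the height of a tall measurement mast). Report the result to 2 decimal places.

15.87 m/s

Log law: V ∝ ln(z/z₀). From the pair, with r = V₁/V₂ = 0.75262,
ln z₀ = (ln z₁ − r·ln z₂)/(1 − r) = (2.3026 − 0.75262×4.1109)/0.24738 = -3.1988 → z₀ = 0.04081 m
V₃ = V₁ · ln(z₃/z₀)/ln(z₁/z₀) = 11.5 × 7.5908/5.5014 = 15.8676 m/s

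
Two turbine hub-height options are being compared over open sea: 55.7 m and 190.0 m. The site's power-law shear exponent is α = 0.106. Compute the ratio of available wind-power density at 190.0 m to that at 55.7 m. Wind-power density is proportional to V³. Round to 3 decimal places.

Speed ratio: V_B/V_A = (z_B/z_A)^α = (190.0/55.7)^0.106 = (3.4111)^0.106 = 1.13890
Power-density ratio: P_B/P_A = (V_B/V_A)³ = (1.13890)³ = 1.47728

1.477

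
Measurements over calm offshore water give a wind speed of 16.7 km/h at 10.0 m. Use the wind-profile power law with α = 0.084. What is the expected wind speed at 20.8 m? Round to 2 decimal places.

17.76 km/h

Power-law profile: V₂ = V₁ · (z₂/z₁)^α
V₂ = 16.7 × (20.8/10.0)^0.084 = 16.7 × (2.0800)^0.084
    = 16.7 × 1.0635 = 17.7596 km/h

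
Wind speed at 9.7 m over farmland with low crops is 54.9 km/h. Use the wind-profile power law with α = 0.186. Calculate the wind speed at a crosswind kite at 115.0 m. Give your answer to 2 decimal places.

86.96 km/h

Power-law profile: V₂ = V₁ · (z₂/z₁)^α
V₂ = 54.9 × (115.0/9.7)^0.186 = 54.9 × (11.8557)^0.186
    = 54.9 × 1.5840 = 86.9606 km/h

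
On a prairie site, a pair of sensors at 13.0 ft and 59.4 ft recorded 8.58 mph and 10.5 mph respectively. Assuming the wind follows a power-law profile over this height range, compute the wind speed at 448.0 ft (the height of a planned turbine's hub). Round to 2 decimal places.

13.73 mph

First find α: α = ln(V₂/V₁)/ln(z₂/z₁) = ln(10.5/8.58)/ln(59.4/13.0) = 0.20194/1.51934 = 0.1329
Extrapolate from 59.4 ft to 448.0 ft: V₃ = 10.5 × (448.0/59.4)^0.1329 = 10.5 × 1.3081 = 13.7347 mph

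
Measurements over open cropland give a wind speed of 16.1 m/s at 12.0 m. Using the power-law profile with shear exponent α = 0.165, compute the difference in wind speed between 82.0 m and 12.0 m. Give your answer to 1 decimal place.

Power law: V₂ = V₁ · (z₂/z₁)^α = 16.1 × (6.8333)^0.165 = 22.1075 m/s
ΔV = 22.1075 − 16.1 = 6.0075 m/s

6.0 m/s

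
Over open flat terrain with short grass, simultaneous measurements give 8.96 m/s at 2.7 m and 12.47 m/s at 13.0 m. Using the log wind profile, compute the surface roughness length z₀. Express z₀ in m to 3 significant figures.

Log law: V(z) ∝ ln(z/z₀). With r = V₁/V₂ = 8.96/12.47 = 0.71852,
r · ln(z₂/z₀) = ln(z₁/z₀) ⇒ ln z₀ = (ln z₁ − r·ln z₂)/(1 − r)
ln z₀ = (0.99325 − 0.71852×2.56495) / 0.28148 = -3.0188
z₀ = exp(-3.0188) = 0.04886 m

z₀ ≈ 0.0489 m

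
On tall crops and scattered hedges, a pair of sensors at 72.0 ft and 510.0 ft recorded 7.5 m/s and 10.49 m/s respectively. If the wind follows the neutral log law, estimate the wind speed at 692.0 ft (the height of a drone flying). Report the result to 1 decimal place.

11.0 m/s

Log law: V ∝ ln(z/z₀). From the pair, with r = V₁/V₂ = 0.71497,
ln z₀ = (ln z₁ − r·ln z₂)/(1 − r) = (4.2767 − 0.71497×6.2344)/0.28503 = -0.6341 → z₀ = 0.5304 ft
V₃ = V₁ · ln(z₃/z₀)/ln(z₁/z₀) = 7.5 × 7.1737/4.9107 = 10.9561 m/s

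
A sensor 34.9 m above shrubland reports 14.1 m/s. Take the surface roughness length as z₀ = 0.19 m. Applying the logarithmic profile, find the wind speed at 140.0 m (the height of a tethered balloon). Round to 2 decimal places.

Log law: V(z) ∝ ln(z/z₀), so V₂/V₁ = ln(z₂/z₀) / ln(z₁/z₀).
ln(140.0/0.19) = 6.6024, ln(34.9/0.19) = 5.2132
V₂ = 14.1 × 6.6024/5.2132 = 14.1 × 1.2665 = 17.8572 m/s

17.86 m/s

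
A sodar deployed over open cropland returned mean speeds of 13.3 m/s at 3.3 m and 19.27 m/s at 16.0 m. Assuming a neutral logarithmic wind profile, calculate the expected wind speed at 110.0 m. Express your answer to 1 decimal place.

26.6 m/s

Log law: V ∝ ln(z/z₀). From the pair, with r = V₁/V₂ = 0.69019,
ln z₀ = (ln z₁ − r·ln z₂)/(1 − r) = (1.1939 − 0.69019×2.7726)/0.30981 = -2.3230 → z₀ = 0.09798 m
V₃ = V₁ · ln(z₃/z₀)/ln(z₁/z₀) = 13.3 × 7.0235/3.5170 = 26.5607 m/s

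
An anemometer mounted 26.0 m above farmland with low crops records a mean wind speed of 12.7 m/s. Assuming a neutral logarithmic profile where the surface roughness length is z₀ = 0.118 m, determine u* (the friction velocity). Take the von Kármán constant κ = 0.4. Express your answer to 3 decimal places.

Log law: V(z) = (u*/κ) · ln(z/z₀) ⇒ u* = κ · V / ln(z/z₀)
u* = 0.4 × 12.7 / ln(26.0/0.118) = 0.4 × 12.7 / 5.3952
   = 5.0800 / 5.3952 = 0.9416 m/s

u* ≈ 0.942 m/s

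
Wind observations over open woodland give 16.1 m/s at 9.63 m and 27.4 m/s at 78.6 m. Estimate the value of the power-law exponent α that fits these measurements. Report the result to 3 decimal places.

α ≈ 0.253

Power law: V₂/V₁ = (z₂/z₁)^α ⇒ α = ln(V₂/V₁) / ln(z₂/z₁)
α = ln(27.4/16.1) / ln(78.6/9.63) = ln(1.7019) / ln(8.1620)
  = 0.53172 / 2.09949 = 0.25326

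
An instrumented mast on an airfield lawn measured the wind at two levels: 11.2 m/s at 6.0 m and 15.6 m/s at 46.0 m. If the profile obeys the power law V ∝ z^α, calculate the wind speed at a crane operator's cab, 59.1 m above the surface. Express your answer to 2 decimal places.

16.25 m/s

First find α: α = ln(V₂/V₁)/ln(z₂/z₁) = ln(15.6/11.2)/ln(46.0/6.0) = 0.33136/2.03688 = 0.1627
Extrapolate from 46.0 m to 59.1 m: V₃ = 15.6 × (59.1/46.0)^0.1627 = 15.6 × 1.0416 = 16.2491 m/s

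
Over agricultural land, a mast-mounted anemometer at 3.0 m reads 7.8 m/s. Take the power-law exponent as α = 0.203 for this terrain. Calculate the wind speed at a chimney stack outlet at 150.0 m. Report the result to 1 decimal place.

Power-law profile: V₂ = V₁ · (z₂/z₁)^α
V₂ = 7.8 × (150.0/3.0)^0.203 = 7.8 × (50.0000)^0.203
    = 7.8 × 2.2125 = 17.2578 m/s

17.3 m/s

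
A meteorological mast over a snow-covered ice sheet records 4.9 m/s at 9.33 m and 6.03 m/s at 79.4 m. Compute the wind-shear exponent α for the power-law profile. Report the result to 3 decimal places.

α ≈ 0.097

Power law: V₂/V₁ = (z₂/z₁)^α ⇒ α = ln(V₂/V₁) / ln(z₂/z₁)
α = ln(6.03/4.9) / ln(79.4/9.33) = ln(1.2306) / ln(8.5102)
  = 0.20751 / 2.14126 = 0.09691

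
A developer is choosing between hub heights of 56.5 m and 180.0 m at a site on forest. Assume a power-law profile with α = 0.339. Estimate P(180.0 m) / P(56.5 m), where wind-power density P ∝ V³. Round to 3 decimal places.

Speed ratio: V_B/V_A = (z_B/z_A)^α = (180.0/56.5)^0.339 = (3.1858)^0.339 = 1.48113
Power-density ratio: P_B/P_A = (V_B/V_A)³ = (1.48113)³ = 3.24922

3.249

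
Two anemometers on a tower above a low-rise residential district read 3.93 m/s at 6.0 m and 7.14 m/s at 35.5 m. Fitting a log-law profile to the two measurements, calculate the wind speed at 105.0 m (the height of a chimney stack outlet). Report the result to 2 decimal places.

9.10 m/s

Log law: V ∝ ln(z/z₀). From the pair, with r = V₁/V₂ = 0.55042,
ln z₀ = (ln z₁ − r·ln z₂)/(1 − r) = (1.7918 − 0.55042×3.5695)/0.44958 = -0.3848 → z₀ = 0.6806 m
V₃ = V₁ · ln(z₃/z₀)/ln(z₁/z₀) = 3.93 × 5.0387/2.1765 = 9.0981 m/s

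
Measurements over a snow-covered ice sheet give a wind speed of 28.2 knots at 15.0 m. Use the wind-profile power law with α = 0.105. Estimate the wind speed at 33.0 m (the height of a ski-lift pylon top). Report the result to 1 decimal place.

Power-law profile: V₂ = V₁ · (z₂/z₁)^α
V₂ = 28.2 × (33.0/15.0)^0.105 = 28.2 × (2.2000)^0.105
    = 28.2 × 1.0863 = 30.6340 knots

30.6 knots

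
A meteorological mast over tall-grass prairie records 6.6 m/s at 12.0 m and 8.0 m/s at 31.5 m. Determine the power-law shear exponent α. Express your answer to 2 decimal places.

α ≈ 0.20

Power law: V₂/V₁ = (z₂/z₁)^α ⇒ α = ln(V₂/V₁) / ln(z₂/z₁)
α = ln(8.0/6.6) / ln(31.5/12.0) = ln(1.2121) / ln(2.6250)
  = 0.19237 / 0.96508 = 0.19933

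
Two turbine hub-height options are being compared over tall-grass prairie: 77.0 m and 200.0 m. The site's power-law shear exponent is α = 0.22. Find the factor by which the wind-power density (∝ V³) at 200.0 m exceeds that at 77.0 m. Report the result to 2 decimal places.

Speed ratio: V_B/V_A = (z_B/z_A)^α = (200.0/77.0)^0.22 = (2.5974)^0.22 = 1.23367
Power-density ratio: P_B/P_A = (V_B/V_A)³ = (1.23367)³ = 1.87757

1.88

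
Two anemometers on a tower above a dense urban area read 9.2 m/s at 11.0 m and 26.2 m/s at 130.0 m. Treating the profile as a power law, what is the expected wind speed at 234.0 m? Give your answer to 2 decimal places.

33.61 m/s

First find α: α = ln(V₂/V₁)/ln(z₂/z₁) = ln(26.2/9.2)/ln(130.0/11.0) = 1.04656/2.46964 = 0.4238
Extrapolate from 130.0 m to 234.0 m: V₃ = 26.2 × (234.0/130.0)^0.4238 = 26.2 × 1.2829 = 33.6107 m/s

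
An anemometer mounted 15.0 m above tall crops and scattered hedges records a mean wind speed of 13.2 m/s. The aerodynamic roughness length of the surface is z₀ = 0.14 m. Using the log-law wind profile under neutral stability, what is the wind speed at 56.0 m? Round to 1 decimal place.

Log law: V(z) ∝ ln(z/z₀), so V₂/V₁ = ln(z₂/z₀) / ln(z₁/z₀).
ln(56.0/0.14) = 5.9915, ln(15.0/0.14) = 4.6742
V₂ = 13.2 × 5.9915/4.6742 = 13.2 × 1.2818 = 16.9201 m/s

16.9 m/s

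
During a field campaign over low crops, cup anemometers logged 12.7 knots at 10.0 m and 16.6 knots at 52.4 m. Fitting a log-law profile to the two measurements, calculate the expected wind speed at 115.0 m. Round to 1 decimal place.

Log law: V ∝ ln(z/z₀). From the pair, with r = V₁/V₂ = 0.76506,
ln z₀ = (ln z₁ − r·ln z₂)/(1 − r) = (2.3026 − 0.76506×3.9589)/0.23494 = -3.0911 → z₀ = 0.04545 m
V₃ = V₁ · ln(z₃/z₀)/ln(z₁/z₀) = 12.7 × 7.8360/5.3937 = 18.4508 knots

18.5 knots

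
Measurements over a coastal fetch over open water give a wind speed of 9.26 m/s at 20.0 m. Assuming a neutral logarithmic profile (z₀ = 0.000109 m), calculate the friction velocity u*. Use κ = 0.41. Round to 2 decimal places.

Log law: V(z) = (u*/κ) · ln(z/z₀) ⇒ u* = κ · V / ln(z/z₀)
u* = 0.41 × 9.26 / ln(20.0/0.000109) = 0.41 × 9.26 / 12.1199
   = 3.7966 / 12.1199 = 0.3133 m/s

u* ≈ 0.31 m/s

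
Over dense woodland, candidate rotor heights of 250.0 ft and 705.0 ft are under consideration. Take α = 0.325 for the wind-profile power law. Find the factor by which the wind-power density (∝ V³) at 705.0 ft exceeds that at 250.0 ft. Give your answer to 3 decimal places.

2.748

Speed ratio: V_B/V_A = (z_B/z_A)^α = (705.0/250.0)^0.325 = (2.8200)^0.325 = 1.40065
Power-density ratio: P_B/P_A = (V_B/V_A)³ = (1.40065)³ = 2.74785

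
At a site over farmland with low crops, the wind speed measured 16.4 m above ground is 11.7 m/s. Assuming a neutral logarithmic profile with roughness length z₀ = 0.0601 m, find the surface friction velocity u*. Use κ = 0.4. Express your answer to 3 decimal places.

Log law: V(z) = (u*/κ) · ln(z/z₀) ⇒ u* = κ · V / ln(z/z₀)
u* = 0.4 × 11.7 / ln(16.4/0.0601) = 0.4 × 11.7 / 5.6090
   = 4.6800 / 5.6090 = 0.8344 m/s

u* ≈ 0.834 m/s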